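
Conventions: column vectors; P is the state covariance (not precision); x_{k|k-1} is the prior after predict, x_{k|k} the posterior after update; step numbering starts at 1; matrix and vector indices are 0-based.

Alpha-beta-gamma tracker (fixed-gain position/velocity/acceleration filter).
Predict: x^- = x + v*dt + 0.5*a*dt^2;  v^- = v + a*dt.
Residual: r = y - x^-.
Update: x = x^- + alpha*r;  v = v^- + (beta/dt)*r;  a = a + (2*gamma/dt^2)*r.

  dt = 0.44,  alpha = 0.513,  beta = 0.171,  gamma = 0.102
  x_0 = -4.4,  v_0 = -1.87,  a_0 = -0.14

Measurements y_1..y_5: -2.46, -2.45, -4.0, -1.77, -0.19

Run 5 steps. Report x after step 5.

step 1: x_pred=-5.2364  r=2.7764  x^+=-3.8121  v^+=-0.8526  a^+=2.7855
step 2: x_pred=-3.9176  r=1.4676  x^+=-3.1647  v^+=0.9434  a^+=4.3319
step 3: x_pred=-2.3303  r=-1.6697  x^+=-3.1869  v^+=2.2005  a^+=2.5725
step 4: x_pred=-1.9696  r=0.1996  x^+=-1.8672  v^+=3.4100  a^+=2.7829
step 5: x_pred=-0.0974  r=-0.0926  x^+=-0.1449  v^+=4.5985  a^+=2.6853

x_post = -0.1449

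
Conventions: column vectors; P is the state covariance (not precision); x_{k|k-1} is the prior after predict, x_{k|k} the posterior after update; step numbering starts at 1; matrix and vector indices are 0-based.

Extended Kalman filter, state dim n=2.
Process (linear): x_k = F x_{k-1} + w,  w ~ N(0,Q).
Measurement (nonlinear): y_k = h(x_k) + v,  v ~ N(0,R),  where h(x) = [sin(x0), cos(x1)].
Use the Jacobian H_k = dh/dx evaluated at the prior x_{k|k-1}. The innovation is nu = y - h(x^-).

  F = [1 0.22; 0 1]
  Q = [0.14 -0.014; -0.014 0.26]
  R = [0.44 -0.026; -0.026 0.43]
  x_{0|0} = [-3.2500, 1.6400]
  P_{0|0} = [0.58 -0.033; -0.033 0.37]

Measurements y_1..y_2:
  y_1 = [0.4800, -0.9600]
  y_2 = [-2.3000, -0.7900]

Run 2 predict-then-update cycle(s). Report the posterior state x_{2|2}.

step 1: x^-=[-2.8892, 1.6400]  P^-=[0.7234 0.0344; 0.0344 0.6300]  H_jac=[-0.9683 0.0000; 0.0000 -0.9976]  S=[1.1183 0.0072; 0.0072 1.0570]  K=[-0.6262 -0.0282; -0.0259 -0.5944]  nu=[0.7297, -0.8909]  x^+=[-3.3210, 2.1506]  P^+=[0.2838 -0.0042; -0.0042 0.2555]
step 2: x^-=[-2.8479, 2.1506]  P^-=[0.4343 0.0380; 0.0380 0.5155]  H_jac=[-0.9572 0.0000; 0.0000 -0.8366]  S=[0.8379 0.0045; 0.0045 0.7908]  K=[-0.4959 -0.0374; -0.0406 -0.5451]  nu=[-2.0105, -0.2421]  x^+=[-1.8418, 2.3642]  P^+=[0.2270 0.0038; 0.0038 0.2790]

x_post = [-1.8418, 2.3642]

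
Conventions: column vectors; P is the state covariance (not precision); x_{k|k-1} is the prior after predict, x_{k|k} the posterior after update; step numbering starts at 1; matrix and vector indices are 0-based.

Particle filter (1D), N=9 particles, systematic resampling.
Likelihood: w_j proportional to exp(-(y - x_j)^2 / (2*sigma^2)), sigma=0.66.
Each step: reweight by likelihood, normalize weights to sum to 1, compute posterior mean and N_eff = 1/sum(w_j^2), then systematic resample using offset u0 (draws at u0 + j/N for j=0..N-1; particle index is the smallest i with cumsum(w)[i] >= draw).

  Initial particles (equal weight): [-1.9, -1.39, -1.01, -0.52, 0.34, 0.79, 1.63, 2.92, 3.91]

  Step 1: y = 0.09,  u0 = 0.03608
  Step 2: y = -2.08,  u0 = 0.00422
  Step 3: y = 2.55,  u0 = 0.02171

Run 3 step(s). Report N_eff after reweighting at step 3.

N_eff = 3.2913

step 1: w=[0.0041, 0.0316, 0.0974, 0.2549, 0.3636, 0.2226, 0.0257, 0.0000, 0.0000]  mean=0.0587  Neff=3.8774  idx=[2, 3, 3, 3, 4, 4, 4, 5, 5]
step 2: w=[0.5891, 0.1342, 0.1342, 0.1342, 0.0026, 0.0026, 0.0026, 0.0002, 0.0002]  mean=-0.8014  Neff=2.4931  idx=[0, 0, 0, 0, 0, 0, 1, 2, 3]
step 3: w=[0.0076, 0.0076, 0.0076, 0.0076, 0.0076, 0.0076, 0.3181, 0.3181, 0.3181]  mean=-0.5425  Neff=3.2913  idx=[2, 6, 6, 6, 7, 7, 8, 8, 8]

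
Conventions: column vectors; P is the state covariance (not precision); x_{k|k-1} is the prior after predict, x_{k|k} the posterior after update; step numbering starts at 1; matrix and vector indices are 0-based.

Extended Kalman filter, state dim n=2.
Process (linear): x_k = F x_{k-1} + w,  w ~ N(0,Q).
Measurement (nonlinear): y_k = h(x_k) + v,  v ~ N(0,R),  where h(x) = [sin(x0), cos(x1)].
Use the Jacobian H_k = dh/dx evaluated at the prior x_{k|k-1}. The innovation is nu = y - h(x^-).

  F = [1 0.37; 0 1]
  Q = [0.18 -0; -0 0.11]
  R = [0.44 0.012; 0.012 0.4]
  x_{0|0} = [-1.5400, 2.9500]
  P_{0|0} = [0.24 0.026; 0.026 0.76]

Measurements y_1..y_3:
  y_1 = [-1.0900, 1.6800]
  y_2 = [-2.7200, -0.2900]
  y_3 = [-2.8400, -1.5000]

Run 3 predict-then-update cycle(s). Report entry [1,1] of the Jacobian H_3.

H_jac[1,1] = -0.9962

step 1: x^-=[-0.4485, 2.9500]  P^-=[0.5433 0.3072; 0.3072 0.8700]  H_jac=[0.9011 0.0000; 0.0000 -0.1904]  S=[0.8811 -0.0407; -0.0407 0.4315]  K=[0.5517 -0.0835; 0.2977 -0.3558]  nu=[-0.6564, 2.6617]  x^+=[-1.0329, 1.8075]  P^+=[0.2683 0.1406; 0.1406 0.7286]
step 2: x^-=[-0.3641, 1.8075]  P^-=[0.6521 0.4102; 0.4102 0.8386]  H_jac=[0.9344 0.0000; 0.0000 -0.9721]  S=[1.0094 -0.3606; -0.3606 1.1925]  K=[0.5429 -0.1702; 0.1519 -0.6377]  nu=[-2.3639, -0.0555]  x^+=[-1.6379, 1.4838]  P^+=[0.2534 0.0633; 0.0633 0.2605]
step 3: x^-=[-1.0889, 1.4838]  P^-=[0.5160 0.1597; 0.1597 0.3705]  H_jac=[0.4634 0.0000; 0.0000 -0.9962]  S=[0.5508 -0.0617; -0.0617 0.7677]  K=[0.4146 -0.1739; 0.0812 -0.4743]  nu=[-1.9539, -1.5869]  x^+=[-1.6230, 2.0777]  P^+=[0.3892 0.0648; 0.0648 0.1894]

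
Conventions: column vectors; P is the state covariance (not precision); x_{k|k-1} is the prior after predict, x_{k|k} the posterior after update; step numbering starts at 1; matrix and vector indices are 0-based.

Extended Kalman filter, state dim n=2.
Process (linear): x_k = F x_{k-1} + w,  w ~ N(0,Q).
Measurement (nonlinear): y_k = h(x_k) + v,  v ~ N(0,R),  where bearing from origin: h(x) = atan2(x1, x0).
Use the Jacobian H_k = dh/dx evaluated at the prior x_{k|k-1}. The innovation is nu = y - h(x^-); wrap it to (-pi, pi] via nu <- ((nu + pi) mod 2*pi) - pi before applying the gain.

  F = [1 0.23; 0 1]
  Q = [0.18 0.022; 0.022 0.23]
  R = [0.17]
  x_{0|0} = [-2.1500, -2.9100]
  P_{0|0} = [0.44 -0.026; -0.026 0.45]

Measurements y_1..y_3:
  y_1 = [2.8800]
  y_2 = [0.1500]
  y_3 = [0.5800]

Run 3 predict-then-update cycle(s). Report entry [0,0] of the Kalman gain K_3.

step 1: x^-=[-2.8193, -2.9100]  P^-=[0.6318 0.0995; 0.0995 0.6800]  H_jac=[0.1773 -0.1717]  S=[0.2039]  K=[0.4656; -0.4863]  nu=[-1.0628]  x^+=[-3.3142, -2.3931]  P^+=[0.5877 0.1457; 0.1457 0.6318]
step 2: x^-=[-3.8646, -2.3931]  P^-=[0.8681 0.3130; 0.3130 0.8618]  H_jac=[0.1158 -0.1870]  S=[0.1982]  K=[0.2119; -0.6303]  nu=[2.7371]  x^+=[-3.2846, -4.1182]  P^+=[0.8592 0.3394; 0.3394 0.7830]
step 3: x^-=[-4.2318, -4.1182]  P^-=[1.2367 0.5415; 0.5415 1.0130]  H_jac=[0.1181 -0.1214]  S=[0.1866]  K=[0.4305; -0.3160]  nu=[2.9498]  x^+=[-2.9620, -5.0504]  P^+=[1.2022 0.5669; 0.5669 0.9944]

K[0,0] = 0.4305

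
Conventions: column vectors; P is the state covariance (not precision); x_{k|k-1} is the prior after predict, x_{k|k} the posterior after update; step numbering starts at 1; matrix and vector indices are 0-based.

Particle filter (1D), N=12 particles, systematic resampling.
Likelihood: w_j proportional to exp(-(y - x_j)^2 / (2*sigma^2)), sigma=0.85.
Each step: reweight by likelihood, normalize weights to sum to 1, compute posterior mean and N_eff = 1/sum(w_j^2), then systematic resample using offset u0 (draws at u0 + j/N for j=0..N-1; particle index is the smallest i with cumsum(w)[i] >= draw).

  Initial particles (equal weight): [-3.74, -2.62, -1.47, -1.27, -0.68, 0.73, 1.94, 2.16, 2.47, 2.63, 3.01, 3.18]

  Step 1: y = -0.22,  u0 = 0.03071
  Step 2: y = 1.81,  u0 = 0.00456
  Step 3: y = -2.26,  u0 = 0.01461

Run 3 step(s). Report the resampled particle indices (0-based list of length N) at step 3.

resampled_idx = [0, 0, 0, 0, 0, 0, 0, 0, 0, 0, 0, 5]

step 1: w=[0.0001, 0.0081, 0.1478, 0.2032, 0.3765, 0.2334, 0.0173, 0.0086, 0.0029, 0.0016, 0.0003, 0.0001]  mean=-0.5176  Neff=3.8487  idx=[2, 2, 3, 3, 4, 4, 4, 4, 4, 5, 5, 5]
step 2: w=[0.0004, 0.0004, 0.0010, 0.0010, 0.0097, 0.0097, 0.0097, 0.0097, 0.0097, 0.3162, 0.3162, 0.3162]  mean=0.6557  Neff=3.3284  idx=[4, 9, 9, 9, 9, 10, 10, 10, 10, 11, 11, 11]
step 3: w=[0.8871, 0.0103, 0.0103, 0.0103, 0.0103, 0.0103, 0.0103, 0.0103, 0.0103, 0.0103, 0.0103, 0.0103]  mean=-0.5208  Neff=1.2689  idx=[0, 0, 0, 0, 0, 0, 0, 0, 0, 0, 0, 5]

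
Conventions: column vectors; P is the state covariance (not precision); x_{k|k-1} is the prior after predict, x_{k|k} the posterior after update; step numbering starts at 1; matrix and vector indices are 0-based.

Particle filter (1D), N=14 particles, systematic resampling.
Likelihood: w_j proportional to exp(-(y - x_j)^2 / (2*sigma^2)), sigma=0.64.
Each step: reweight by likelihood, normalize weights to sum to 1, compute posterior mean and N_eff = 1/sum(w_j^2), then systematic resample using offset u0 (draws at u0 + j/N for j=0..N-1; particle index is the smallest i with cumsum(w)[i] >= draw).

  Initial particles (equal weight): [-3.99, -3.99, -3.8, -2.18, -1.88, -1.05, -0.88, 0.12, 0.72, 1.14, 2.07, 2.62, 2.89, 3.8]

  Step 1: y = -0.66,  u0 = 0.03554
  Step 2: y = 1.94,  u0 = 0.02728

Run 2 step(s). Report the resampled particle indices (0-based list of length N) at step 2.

step 1: w=[0.0000, 0.0000, 0.0000, 0.0230, 0.0628, 0.3209, 0.3642, 0.1838, 0.0378, 0.0074, 0.0000, 0.0000, 0.0000, 0.0000]  mean=-0.7679  Neff=3.6315  idx=[4, 5, 5, 5, 5, 5, 6, 6, 6, 6, 6, 7, 7, 8]
step 2: w=[0.0000, 0.0001, 0.0001, 0.0001, 0.0001, 0.0001, 0.0003, 0.0003, 0.0003, 0.0003, 0.0003, 0.0886, 0.0886, 0.8209]  mean=0.6104  Neff=1.4503  idx=[11, 12, 12, 13, 13, 13, 13, 13, 13, 13, 13, 13, 13, 13]

resampled_idx = [11, 12, 12, 13, 13, 13, 13, 13, 13, 13, 13, 13, 13, 13]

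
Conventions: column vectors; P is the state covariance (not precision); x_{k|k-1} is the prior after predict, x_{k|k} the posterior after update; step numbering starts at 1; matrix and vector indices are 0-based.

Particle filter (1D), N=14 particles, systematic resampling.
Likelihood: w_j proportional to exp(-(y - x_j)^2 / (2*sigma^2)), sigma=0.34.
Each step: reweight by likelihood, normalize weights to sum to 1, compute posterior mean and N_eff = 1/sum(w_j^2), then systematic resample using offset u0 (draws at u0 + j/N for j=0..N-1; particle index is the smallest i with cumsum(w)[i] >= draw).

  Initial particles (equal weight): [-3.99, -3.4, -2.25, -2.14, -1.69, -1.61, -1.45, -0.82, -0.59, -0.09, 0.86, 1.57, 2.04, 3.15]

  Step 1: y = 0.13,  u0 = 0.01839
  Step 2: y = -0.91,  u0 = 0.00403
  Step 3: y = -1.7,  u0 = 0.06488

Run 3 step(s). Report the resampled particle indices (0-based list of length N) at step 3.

step 1: w=[0.0000, 0.0000, 0.0000, 0.0000, 0.0000, 0.0000, 0.0000, 0.0194, 0.1024, 0.7819, 0.0962, 0.0001, 0.0000, 0.0000]  mean=-0.0639  Neff=1.5838  idx=[7, 8, 9, 9, 9, 9, 9, 9, 9, 9, 9, 9, 9, 10]
step 2: w=[0.4373, 0.2908, 0.0247, 0.0247, 0.0247, 0.0247, 0.0247, 0.0247, 0.0247, 0.0247, 0.0247, 0.0247, 0.0247, 0.0000]  mean=-0.5547  Neff=3.5393  idx=[0, 0, 0, 0, 0, 0, 0, 1, 1, 1, 1, 4, 7, 10]
step 3: w=[0.1324, 0.1324, 0.1324, 0.1324, 0.1324, 0.1324, 0.1324, 0.0183, 0.0183, 0.0183, 0.0183, 0.0001, 0.0001, 0.0001]  mean=-0.8031  Neff=8.0631  idx=[0, 1, 1, 2, 2, 3, 3, 4, 4, 5, 5, 6, 6, 10]

resampled_idx = [0, 1, 1, 2, 2, 3, 3, 4, 4, 5, 5, 6, 6, 10]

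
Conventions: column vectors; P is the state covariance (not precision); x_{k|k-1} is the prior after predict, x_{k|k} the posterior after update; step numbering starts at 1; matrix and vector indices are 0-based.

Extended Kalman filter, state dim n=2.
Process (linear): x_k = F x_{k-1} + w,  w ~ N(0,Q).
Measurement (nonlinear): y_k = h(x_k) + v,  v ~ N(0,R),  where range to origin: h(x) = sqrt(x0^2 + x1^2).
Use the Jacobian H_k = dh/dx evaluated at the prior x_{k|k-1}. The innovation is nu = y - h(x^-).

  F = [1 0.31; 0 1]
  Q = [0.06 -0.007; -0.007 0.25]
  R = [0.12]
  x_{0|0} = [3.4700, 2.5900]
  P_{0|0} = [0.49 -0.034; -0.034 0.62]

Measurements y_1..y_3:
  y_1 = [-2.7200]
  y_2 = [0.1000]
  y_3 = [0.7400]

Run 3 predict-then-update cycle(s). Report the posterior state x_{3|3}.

step 1: x^-=[4.2729, 2.5900]  P^-=[0.5885 0.1512; 0.1512 0.8700]  H_jac=[0.8552 0.5184]  S=[0.9182]  K=[0.6335; 0.6320]  nu=[-7.7166]  x^+=[-0.6153, -2.2867]  P^+=[0.2201 -0.2164; -0.2164 0.5033]
step 2: x^-=[-1.3242, -2.2867]  P^-=[0.1943 -0.0674; -0.0674 0.7533]  H_jac=[-0.5011 -0.8654]  S=[0.6745]  K=[-0.0579; -0.9164]  nu=[-2.5424]  x^+=[-1.1770, 0.0433]  P^+=[0.1920 -0.1032; -0.1032 0.1868]
step 3: x^-=[-1.1635, 0.0433]  P^-=[0.2060 -0.0522; -0.0522 0.4368]  H_jac=[-0.9993 0.0372]  S=[0.3302]  K=[-0.6293; 0.2073]  nu=[-0.4244]  x^+=[-0.8965, -0.0447]  P^+=[0.0752 -0.0092; -0.0092 0.4226]

x_post = [-0.8965, -0.0447]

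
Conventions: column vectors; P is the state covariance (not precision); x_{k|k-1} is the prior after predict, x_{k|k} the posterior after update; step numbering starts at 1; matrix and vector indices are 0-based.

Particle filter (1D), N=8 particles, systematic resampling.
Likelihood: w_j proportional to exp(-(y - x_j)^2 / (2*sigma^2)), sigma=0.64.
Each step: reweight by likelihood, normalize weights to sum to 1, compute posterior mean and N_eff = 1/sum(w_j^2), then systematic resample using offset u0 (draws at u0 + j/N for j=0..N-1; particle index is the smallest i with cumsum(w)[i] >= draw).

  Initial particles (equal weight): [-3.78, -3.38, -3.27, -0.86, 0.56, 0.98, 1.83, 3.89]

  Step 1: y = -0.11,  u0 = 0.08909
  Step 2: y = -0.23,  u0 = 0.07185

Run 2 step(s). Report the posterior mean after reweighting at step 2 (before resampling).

step 1: w=[0.0000, 0.0000, 0.0000, 0.3795, 0.4360, 0.1768, 0.0076, 0.0000]  mean=0.1050  Neff=2.7362  idx=[3, 3, 3, 4, 4, 4, 5, 5]
step 2: w=[0.1719, 0.1719, 0.1719, 0.1303, 0.1303, 0.1303, 0.0467, 0.0467]  mean=-0.1331  Neff=6.9473  idx=[0, 1, 1, 2, 3, 4, 5, 6]

post_mean = -0.1331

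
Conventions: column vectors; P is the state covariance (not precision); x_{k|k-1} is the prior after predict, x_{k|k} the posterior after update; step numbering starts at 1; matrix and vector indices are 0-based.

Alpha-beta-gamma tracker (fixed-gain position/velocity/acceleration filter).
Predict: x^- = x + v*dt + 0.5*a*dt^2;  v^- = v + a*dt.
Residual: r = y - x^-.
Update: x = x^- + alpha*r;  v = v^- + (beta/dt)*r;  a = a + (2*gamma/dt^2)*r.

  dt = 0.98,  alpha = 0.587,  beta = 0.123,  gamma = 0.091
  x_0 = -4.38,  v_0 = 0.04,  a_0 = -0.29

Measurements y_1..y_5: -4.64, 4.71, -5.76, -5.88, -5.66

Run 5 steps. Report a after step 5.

a_post = -1.1649

step 1: x_pred=-4.4801  r=-0.1599  x^+=-4.5739  v^+=-0.2643  a^+=-0.3203
step 2: x_pred=-4.9867  r=9.6967  x^+=0.7052  v^+=0.6389  a^+=1.5173
step 3: x_pred=2.0599  r=-7.8199  x^+=-2.5304  v^+=1.1443  a^+=0.0354
step 4: x_pred=-1.3920  r=-4.4880  x^+=-4.0264  v^+=0.6157  a^+=-0.8151
step 5: x_pred=-3.8145  r=-1.8455  x^+=-4.8978  v^+=-0.4148  a^+=-1.1649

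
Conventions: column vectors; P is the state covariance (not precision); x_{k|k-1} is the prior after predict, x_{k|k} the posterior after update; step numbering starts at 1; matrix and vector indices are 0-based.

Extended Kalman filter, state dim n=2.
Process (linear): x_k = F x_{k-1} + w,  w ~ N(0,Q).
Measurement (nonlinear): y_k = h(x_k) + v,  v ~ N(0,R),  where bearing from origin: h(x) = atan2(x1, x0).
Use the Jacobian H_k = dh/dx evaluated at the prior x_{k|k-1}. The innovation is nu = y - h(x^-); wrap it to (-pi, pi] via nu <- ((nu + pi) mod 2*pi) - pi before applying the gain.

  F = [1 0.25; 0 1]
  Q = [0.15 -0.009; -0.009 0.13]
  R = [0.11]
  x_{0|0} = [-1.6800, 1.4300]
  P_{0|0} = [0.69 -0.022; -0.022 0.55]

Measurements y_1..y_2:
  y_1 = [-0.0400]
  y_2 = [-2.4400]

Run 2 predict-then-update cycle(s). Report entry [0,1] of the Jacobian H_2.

step 1: x^-=[-1.3225, 1.4300]  P^-=[0.8634 0.1065; 0.1065 0.6800]  H_jac=[-0.3769 -0.3486]  S=[0.3433]  K=[-1.0562; -0.8075]  nu=[-2.3572]  x^+=[1.1670, 3.3333]  P^+=[0.4805 -0.1862; -0.1862 0.4562]
step 2: x^-=[2.0003, 3.3333]  P^-=[0.5659 -0.0812; -0.0812 0.5862]  H_jac=[-0.2206 0.1324]  S=[0.1525]  K=[-0.8887; 0.6261]  nu=[2.8129]  x^+=[-0.4994, 5.0944]  P^+=[0.4454 0.0037; 0.0037 0.5264]

H_jac[0,1] = 0.1324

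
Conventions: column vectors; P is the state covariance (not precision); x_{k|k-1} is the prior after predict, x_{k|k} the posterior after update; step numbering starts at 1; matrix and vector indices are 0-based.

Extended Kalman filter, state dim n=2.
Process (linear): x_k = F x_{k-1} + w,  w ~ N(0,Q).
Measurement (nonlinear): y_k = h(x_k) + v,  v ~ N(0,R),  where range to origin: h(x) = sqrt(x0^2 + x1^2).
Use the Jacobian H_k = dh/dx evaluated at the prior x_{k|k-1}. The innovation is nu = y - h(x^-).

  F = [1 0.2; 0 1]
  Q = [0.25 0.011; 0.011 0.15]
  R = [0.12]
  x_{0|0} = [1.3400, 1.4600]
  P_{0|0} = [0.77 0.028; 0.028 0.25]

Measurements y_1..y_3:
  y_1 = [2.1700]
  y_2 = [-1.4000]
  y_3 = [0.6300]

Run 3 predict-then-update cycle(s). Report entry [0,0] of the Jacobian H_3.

step 1: x^-=[1.6320, 1.4600]  P^-=[1.0412 0.0890; 0.0890 0.4000]  H_jac=[0.7453 0.6667]  S=[0.9646]  K=[0.8660; 0.3452]  nu=[-0.0198]  x^+=[1.6149, 1.4532]  P^+=[0.3178 -0.1994; -0.1994 0.2850]
step 2: x^-=[1.9055, 1.4532]  P^-=[0.4995 -0.1314; -0.1314 0.4350]  H_jac=[0.7952 0.6064]  S=[0.4691]  K=[0.6768; 0.3397]  nu=[-3.7964]  x^+=[-0.6640, 0.1637]  P^+=[0.2846 -0.2392; -0.2392 0.3809]
step 3: x^-=[-0.6313, 0.1637]  P^-=[0.4541 -0.1520; -0.1520 0.5309]  H_jac=[-0.9680 0.2510]  S=[0.6528]  K=[-0.7318; 0.4295]  nu=[-0.0222]  x^+=[-0.6151, 0.1542]  P^+=[0.1045 0.0532; 0.0532 0.4105]

H_jac[0,0] = -0.9680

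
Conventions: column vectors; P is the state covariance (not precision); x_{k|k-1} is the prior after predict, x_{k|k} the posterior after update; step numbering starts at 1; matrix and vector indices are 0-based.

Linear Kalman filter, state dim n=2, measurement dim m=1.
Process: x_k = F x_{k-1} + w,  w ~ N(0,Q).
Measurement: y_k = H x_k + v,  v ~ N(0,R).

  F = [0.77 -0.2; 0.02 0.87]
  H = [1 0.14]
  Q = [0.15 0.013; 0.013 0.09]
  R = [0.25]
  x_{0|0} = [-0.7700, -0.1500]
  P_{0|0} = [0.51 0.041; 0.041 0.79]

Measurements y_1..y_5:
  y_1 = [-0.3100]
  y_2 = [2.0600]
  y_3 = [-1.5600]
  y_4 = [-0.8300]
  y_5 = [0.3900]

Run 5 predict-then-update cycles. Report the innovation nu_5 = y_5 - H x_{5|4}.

step 1: x^-=[-0.5629, -0.1459]  P^-=[0.4714 -0.0893; -0.0893 0.6896]  S=[0.7099]  K=[0.6464; 0.0102]  nu=[0.2733]  x^+=[-0.3862, -0.1431]  P^+=[0.1748 -0.0940; -0.0940 0.6895]
step 2: x^-=[-0.2688, -0.1322]  P^-=[0.3101 -0.1669; -0.1669 0.6087]  S=[0.5253]  K=[0.5459; -0.1554]  nu=[2.3473]  x^+=[1.0126, -0.4970]  P^+=[0.1536 -0.1223; -0.1223 0.5960]
step 3: x^-=[0.8791, -0.4122]  P^-=[0.3026 -0.1698; -0.1698 0.5369]  S=[0.5156]  K=[0.5408; -0.1835]  nu=[-2.3814]  x^+=[-0.4087, 0.0248]  P^+=[0.1518 -0.1186; -0.1186 0.5196]
step 4: x^-=[-0.3197, 0.0134]  P^-=[0.2973 -0.1540; -0.1540 0.4792]  S=[0.5136]  K=[0.5369; -0.1693]  nu=[-0.5122]  x^+=[-0.5947, 0.1001]  P^+=[0.1493 -0.1074; -0.1074 0.4645]
step 5: x^-=[-0.4779, 0.0752]  P^-=[0.2901 -0.1370; -0.1370 0.4379]  S=[0.5104]  K=[0.5309; -0.1483]  nu=[0.8574]  x^+=[-0.0227, -0.0520]  P^+=[0.1463 -0.0968; -0.0968 0.4266]

innov = [0.8574]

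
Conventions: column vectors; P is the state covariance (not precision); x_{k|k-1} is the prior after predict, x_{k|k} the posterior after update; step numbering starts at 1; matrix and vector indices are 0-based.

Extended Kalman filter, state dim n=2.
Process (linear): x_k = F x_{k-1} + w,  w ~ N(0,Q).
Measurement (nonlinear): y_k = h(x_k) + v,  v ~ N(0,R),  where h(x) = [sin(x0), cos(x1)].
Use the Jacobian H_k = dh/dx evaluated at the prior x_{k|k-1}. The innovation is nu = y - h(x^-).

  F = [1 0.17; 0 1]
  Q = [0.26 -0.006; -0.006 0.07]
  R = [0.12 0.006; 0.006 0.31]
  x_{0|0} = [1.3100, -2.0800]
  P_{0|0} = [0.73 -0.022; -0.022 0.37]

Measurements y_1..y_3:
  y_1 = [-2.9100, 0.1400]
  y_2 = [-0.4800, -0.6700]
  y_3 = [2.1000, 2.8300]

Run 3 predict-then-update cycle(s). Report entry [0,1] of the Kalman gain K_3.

step 1: x^-=[0.9564, -2.0800]  P^-=[0.9932 0.0349; 0.0349 0.4400]  H_jac=[0.5765 0.0000; 0.0000 0.8731]  S=[0.4501 0.0236; 0.0236 0.6454]  K=[1.2721 0.0008; 0.0136 0.5947]  nu=[-3.7271, 0.6275]  x^+=[-3.7845, -1.7574]  P^+=[0.2648 0.0090; 0.0090 0.2112]
step 2: x^-=[-4.0833, -1.7574]  P^-=[0.5340 0.0389; 0.0389 0.2812]  H_jac=[-0.5884 0.0000; 0.0000 0.9826]  S=[0.3049 -0.0165; -0.0165 0.5816]  K=[-1.0286 0.0366; -0.0495 0.4738]  nu=[-1.2886, -0.4845]  x^+=[-2.7756, -1.9232]  P^+=[0.2094 0.0053; 0.0053 0.1492]
step 3: x^-=[-3.1025, -1.9232]  P^-=[0.4755 0.0246; 0.0246 0.2192]  H_jac=[-0.9992 0.0000; 0.0000 0.9386]  S=[0.5948 -0.0171; -0.0171 0.5031]  K=[-0.7983 0.0188; -0.0296 0.4079]  nu=[2.1390, 3.1751]  x^+=[-4.7504, -0.6915]  P^+=[0.0958 0.0011; 0.0011 0.1345]

K[0,1] = 0.0188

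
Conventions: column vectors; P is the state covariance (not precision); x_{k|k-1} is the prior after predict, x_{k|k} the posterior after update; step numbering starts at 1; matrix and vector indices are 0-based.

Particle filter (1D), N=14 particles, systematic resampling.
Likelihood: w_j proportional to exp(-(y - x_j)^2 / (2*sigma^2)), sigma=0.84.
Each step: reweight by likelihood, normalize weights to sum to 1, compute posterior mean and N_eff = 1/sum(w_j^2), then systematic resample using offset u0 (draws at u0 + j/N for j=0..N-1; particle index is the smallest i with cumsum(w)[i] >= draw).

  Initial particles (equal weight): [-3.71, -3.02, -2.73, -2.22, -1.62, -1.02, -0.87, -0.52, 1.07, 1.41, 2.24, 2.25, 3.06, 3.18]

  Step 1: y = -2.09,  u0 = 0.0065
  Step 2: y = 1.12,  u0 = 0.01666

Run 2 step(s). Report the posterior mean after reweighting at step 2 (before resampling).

post_mean = -1.0277

step 1: w=[0.0366, 0.1273, 0.1757, 0.2321, 0.2009, 0.1044, 0.0818, 0.0410, 0.0002, 0.0000, 0.0000, 0.0000, 0.0000, 0.0000]  mean=-2.0393  Neff=6.1757  idx=[0, 1, 1, 2, 2, 3, 3, 3, 4, 4, 4, 5, 5, 6]
step 2: w=[0.0000, 0.0000, 0.0000, 0.0002, 0.0002, 0.0024, 0.0024, 0.0024, 0.0317, 0.0317, 0.0317, 0.2527, 0.2527, 0.3919]  mean=-1.0277  Neff=3.5175  idx=[8, 10, 11, 11, 11, 12, 12, 12, 12, 13, 13, 13, 13, 13]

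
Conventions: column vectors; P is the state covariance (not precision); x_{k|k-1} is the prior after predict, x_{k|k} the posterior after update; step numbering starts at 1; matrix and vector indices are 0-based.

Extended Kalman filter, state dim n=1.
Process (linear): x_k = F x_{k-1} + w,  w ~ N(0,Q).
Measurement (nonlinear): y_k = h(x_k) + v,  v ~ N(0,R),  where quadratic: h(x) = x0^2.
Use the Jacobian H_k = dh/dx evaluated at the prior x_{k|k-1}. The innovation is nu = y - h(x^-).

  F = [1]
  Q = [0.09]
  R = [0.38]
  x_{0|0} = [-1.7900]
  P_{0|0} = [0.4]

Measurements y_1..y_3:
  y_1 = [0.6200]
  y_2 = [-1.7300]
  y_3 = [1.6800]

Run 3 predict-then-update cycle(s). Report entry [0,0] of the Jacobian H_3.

H_jac[0,0] = -0.6056

step 1: x^-=[-1.7900]  P^-=[0.4900]  H_jac=[-3.5800]  S=[6.6600]  K=[-0.2634]  nu=[-2.5841]  x^+=[-1.1094]  P^+=[0.0280]
step 2: x^-=[-1.1094]  P^-=[0.1180]  H_jac=[-2.2187]  S=[0.9607]  K=[-0.2724]  nu=[-2.9607]  x^+=[-0.3028]  P^+=[0.0467]
step 3: x^-=[-0.3028]  P^-=[0.1367]  H_jac=[-0.6056]  S=[0.4301]  K=[-0.1924]  nu=[1.5883]  x^+=[-0.6084]  P^+=[0.1207]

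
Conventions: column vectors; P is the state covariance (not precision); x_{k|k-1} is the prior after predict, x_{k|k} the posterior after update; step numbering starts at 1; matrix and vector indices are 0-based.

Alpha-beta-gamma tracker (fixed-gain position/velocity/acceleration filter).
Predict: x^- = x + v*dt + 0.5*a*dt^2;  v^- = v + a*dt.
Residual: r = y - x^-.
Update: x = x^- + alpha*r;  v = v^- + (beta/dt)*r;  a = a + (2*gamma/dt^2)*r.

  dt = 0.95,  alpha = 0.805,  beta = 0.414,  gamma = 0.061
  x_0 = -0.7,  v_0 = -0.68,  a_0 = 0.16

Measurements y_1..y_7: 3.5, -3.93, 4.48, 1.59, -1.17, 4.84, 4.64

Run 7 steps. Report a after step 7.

step 1: x_pred=-1.2738  r=4.7738  x^+=2.5691  v^+=1.5524  a^+=0.8053
step 2: x_pred=4.4073  r=-8.3373  x^+=-2.3042  v^+=-1.3159  a^+=-0.3217
step 3: x_pred=-3.6995  r=8.1795  x^+=2.8850  v^+=1.9430  a^+=0.7840
step 4: x_pred=5.0847  r=-3.4947  x^+=2.2715  v^+=1.1649  a^+=0.3116
step 5: x_pred=3.5187  r=-4.6887  x^+=-0.2557  v^+=-0.5824  a^+=-0.3222
step 6: x_pred=-0.9544  r=5.7944  x^+=3.7101  v^+=1.6366  a^+=0.4610
step 7: x_pred=5.4729  r=-0.8329  x^+=4.8024  v^+=1.7116  a^+=0.3485

a_post = 0.3485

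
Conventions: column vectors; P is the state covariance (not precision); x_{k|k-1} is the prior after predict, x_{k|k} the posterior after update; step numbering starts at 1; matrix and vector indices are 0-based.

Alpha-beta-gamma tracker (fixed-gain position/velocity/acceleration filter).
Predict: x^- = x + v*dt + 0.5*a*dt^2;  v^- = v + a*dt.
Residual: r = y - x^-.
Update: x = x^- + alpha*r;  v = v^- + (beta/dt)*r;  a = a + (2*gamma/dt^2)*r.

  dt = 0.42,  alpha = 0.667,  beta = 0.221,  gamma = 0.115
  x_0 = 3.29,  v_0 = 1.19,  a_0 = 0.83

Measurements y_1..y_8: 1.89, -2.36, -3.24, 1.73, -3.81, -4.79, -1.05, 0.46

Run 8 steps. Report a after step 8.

a_post = 13.4865

step 1: x_pred=3.8630  r=-1.9730  x^+=2.5470  v^+=0.5004  a^+=-1.7425
step 2: x_pred=2.6035  r=-4.9635  x^+=-0.7072  v^+=-2.8432  a^+=-8.2142
step 3: x_pred=-2.6258  r=-0.6142  x^+=-3.0355  v^+=-6.6163  a^+=-9.0150
step 4: x_pred=-6.6095  r=8.3395  x^+=-1.0470  v^+=-6.0145  a^+=1.8584
step 5: x_pred=-3.4092  r=-0.4008  x^+=-3.6765  v^+=-5.4449  a^+=1.3358
step 6: x_pred=-5.8456  r=1.0556  x^+=-5.1415  v^+=-4.3284  a^+=2.7121
step 7: x_pred=-6.7202  r=5.6702  x^+=-2.9382  v^+=-0.2057  a^+=10.1053
step 8: x_pred=-2.1333  r=2.5933  x^+=-0.4036  v^+=5.4031  a^+=13.4865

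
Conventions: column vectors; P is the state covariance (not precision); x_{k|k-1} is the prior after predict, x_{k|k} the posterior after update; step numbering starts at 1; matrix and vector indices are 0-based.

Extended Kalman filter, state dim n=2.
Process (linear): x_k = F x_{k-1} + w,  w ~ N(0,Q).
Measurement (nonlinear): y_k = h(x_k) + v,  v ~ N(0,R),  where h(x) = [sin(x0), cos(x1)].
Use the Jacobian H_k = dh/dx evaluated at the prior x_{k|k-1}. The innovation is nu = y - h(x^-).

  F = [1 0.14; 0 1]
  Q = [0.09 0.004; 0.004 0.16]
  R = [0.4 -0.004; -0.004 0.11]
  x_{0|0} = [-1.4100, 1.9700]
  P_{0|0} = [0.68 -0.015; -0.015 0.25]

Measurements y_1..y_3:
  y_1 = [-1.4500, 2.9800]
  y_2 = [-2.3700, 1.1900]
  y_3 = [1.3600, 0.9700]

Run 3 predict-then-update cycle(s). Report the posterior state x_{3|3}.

x_post = [-0.9990, -0.3577]

step 1: x^-=[-1.1342, 1.9700]  P^-=[0.7707 0.0240; 0.0240 0.4100]  H_jac=[0.4229 0.0000; 0.0000 -0.9214]  S=[0.5378 -0.0134; -0.0134 0.4581]  K=[0.6052 -0.0306; -0.0016 -0.8247]  nu=[-0.5438, 3.3687]  x^+=[-1.5665, -0.8074]  P^+=[0.5728 0.0063; 0.0063 0.0985]
step 2: x^-=[-1.6796, -0.8074]  P^-=[0.6665 0.0241; 0.0241 0.2585]  H_jac=[-0.1086 0.0000; 0.0000 0.7225]  S=[0.4079 -0.0059; -0.0059 0.2449]  K=[-0.1764 0.0668; 0.0046 0.7626]  nu=[-1.3759, 0.4987]  x^+=[-1.4035, -0.4335]  P^+=[0.6526 0.0111; 0.0111 0.1161]
step 3: x^-=[-1.4642, -0.4335]  P^-=[0.7479 0.0314; 0.0314 0.2761]  H_jac=[0.1064 0.0000; 0.0000 0.4201]  S=[0.4085 -0.0026; -0.0026 0.1587]  K=[0.1953 0.0863; 0.0128 0.7309]  nu=[2.3543, 0.0625]  x^+=[-0.9990, -0.3577]  P^+=[0.7313 0.0207; 0.0207 0.1913]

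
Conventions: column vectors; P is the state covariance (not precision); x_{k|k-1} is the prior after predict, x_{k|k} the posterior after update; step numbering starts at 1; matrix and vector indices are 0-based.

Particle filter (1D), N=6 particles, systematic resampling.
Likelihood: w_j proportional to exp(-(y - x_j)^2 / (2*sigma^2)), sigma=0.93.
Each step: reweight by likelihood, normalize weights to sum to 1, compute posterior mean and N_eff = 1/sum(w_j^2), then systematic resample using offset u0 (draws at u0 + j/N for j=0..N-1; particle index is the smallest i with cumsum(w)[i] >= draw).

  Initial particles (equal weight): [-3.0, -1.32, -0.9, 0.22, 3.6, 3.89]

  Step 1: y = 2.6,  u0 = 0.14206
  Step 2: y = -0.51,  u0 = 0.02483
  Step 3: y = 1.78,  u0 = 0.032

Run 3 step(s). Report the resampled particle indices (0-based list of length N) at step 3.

resampled_idx = [0, 1, 2, 2, 3, 4]

step 1: w=[0.0000, 0.0001, 0.0009, 0.0385, 0.5713, 0.3892]  mean=3.5781  Neff=2.0863  idx=[4, 4, 4, 5, 5, 5]
step 2: w=[0.2688, 0.2688, 0.2688, 0.0645, 0.0645, 0.0645]  mean=3.6561  Neff=4.3621  idx=[0, 0, 1, 1, 2, 3]
step 3: w=[0.1812, 0.1812, 0.1812, 0.1812, 0.1812, 0.0938]  mean=3.6272  Neff=5.7790  idx=[0, 1, 2, 2, 3, 4]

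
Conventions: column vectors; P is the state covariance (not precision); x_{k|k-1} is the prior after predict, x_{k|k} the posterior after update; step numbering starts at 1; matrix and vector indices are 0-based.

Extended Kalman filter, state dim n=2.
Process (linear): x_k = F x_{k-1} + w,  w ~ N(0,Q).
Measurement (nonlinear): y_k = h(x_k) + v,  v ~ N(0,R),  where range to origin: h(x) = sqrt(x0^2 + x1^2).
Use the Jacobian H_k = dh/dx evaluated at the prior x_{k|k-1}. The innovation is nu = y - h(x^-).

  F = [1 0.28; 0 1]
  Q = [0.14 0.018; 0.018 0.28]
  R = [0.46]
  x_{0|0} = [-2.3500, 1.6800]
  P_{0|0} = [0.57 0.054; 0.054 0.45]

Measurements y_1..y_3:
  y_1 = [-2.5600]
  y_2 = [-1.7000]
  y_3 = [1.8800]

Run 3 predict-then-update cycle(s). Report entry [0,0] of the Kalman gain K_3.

K[0,0] = -0.4820

step 1: x^-=[-1.8796, 1.6800]  P^-=[0.7755 0.1980; 0.1980 0.7300]  H_jac=[-0.7456 0.6664]  S=[1.0185]  K=[-0.4381; 0.3327]  nu=[-5.0810]  x^+=[0.3466, -0.0104]  P^+=[0.5800 0.3465; 0.3465 0.6173]
step 2: x^-=[0.3437, -0.0104]  P^-=[0.9624 0.5373; 0.5373 0.8973]  H_jac=[0.9995 -0.0301]  S=[1.3900]  K=[0.6804; 0.3669]  nu=[-2.0438]  x^+=[-1.0470, -0.7603]  P^+=[0.3189 0.1903; 0.1903 0.7101]
step 3: x^-=[-1.2599, -0.7603]  P^-=[0.6211 0.4071; 0.4071 0.9901]  H_jac=[-0.8562 -0.5167]  S=[1.5398]  K=[-0.4820; -0.5586]  nu=[0.4085]  x^+=[-1.4567, -0.9885]  P^+=[0.2634 -0.0074; -0.0074 0.5097]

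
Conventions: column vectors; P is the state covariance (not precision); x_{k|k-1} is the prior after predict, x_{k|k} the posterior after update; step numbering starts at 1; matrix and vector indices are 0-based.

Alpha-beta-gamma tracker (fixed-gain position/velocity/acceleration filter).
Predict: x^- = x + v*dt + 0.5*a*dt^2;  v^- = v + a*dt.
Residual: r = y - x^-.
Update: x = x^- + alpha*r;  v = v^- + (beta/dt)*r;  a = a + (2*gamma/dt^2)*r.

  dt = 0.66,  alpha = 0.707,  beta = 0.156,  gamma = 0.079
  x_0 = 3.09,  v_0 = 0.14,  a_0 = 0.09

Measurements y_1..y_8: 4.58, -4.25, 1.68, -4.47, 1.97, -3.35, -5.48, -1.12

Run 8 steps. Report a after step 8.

a_post = 2.0803

step 1: x_pred=3.2020  r=1.3780  x^+=4.1762  v^+=0.5251  a^+=0.5898
step 2: x_pred=4.6513  r=-8.9013  x^+=-1.6419  v^+=-1.1895  a^+=-2.6388
step 3: x_pred=-3.0018  r=4.6818  x^+=0.3082  v^+=-1.8246  a^+=-0.9407
step 4: x_pred=-1.1009  r=-3.3691  x^+=-3.4828  v^+=-3.2418  a^+=-2.1627
step 5: x_pred=-6.0934  r=8.0634  x^+=-0.3926  v^+=-2.7633  a^+=0.7620
step 6: x_pred=-2.0504  r=-1.2996  x^+=-2.9692  v^+=-2.5675  a^+=0.2906
step 7: x_pred=-4.6005  r=-0.8795  x^+=-5.2223  v^+=-2.5836  a^+=-0.0284
step 8: x_pred=-6.9336  r=5.8136  x^+=-2.8234  v^+=-1.2282  a^+=2.0803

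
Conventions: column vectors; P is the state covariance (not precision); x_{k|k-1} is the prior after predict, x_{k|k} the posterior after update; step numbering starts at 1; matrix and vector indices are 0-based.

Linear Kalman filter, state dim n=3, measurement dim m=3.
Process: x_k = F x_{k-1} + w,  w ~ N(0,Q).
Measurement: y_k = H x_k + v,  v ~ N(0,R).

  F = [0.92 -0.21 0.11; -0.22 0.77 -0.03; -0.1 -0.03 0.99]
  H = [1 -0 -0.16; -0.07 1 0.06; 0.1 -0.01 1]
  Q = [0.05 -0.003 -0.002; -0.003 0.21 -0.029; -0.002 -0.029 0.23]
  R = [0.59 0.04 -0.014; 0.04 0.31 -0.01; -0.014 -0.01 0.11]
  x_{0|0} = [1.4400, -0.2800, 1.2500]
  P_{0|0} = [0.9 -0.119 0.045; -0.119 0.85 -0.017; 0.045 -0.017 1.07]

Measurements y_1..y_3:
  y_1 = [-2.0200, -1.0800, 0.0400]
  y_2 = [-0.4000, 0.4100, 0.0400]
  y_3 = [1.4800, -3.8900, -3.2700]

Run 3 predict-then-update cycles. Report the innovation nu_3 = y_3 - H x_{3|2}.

step 1: x^-=[1.5211, -0.5699, 1.1019]  P^-=[0.9181 -0.4198 0.0819; -0.4198 0.8002 -0.0749; 0.0819 -0.0749 1.2799]  S=[1.5146 -0.4385 -0.0423; -0.4385 1.1684 -0.0700; -0.0423 -0.0700 1.4178]  K=[0.5438 -0.1981 0.1319; -0.0756 0.6744 -0.0570; -0.0459 0.0340 0.9093]  nu=[-3.3648, -0.4697, -1.2197]  x^+=[-0.3766, -0.5628, 0.1313]  P^+=[0.3075 -0.0181 -0.0221; -0.0181 0.2058 -0.0081; -0.0221 -0.0081 0.1024]
step 2: x^-=[-0.2138, -0.3544, 0.1845]  P^-=[0.3235 -0.1121 -0.0359; -0.1121 0.3532 -0.0302; -0.0359 -0.0302 0.3384]  S=[0.9337 -0.0958 -0.0700; -0.0958 0.6784 -0.0347; -0.0700 -0.0347 0.4453]  K=[0.3398 -0.1520 0.0362; -0.0673 0.5164 -0.0713; -0.0380 0.0220 0.7483]  nu=[-0.1566, 0.7384, -0.1267]  x^+=[-0.3839, 0.0465, 0.1119]  P^+=[0.1909 -0.0194 -0.0185; -0.0194 0.1573 -0.0085; -0.0185 -0.0085 0.0844]
step 3: x^-=[-0.3507, 0.1169, 0.1478]  P^-=[0.2237 -0.0818 -0.0241; -0.0818 0.3193 -0.0321; -0.0241 -0.0321 0.3188]  S=[0.8296 -0.0571 -0.0656; -0.0571 0.6393 -0.0344; -0.0656 -0.0344 0.4271]  K=[0.2677 -0.1293 0.0285; -0.0640 0.4958 -0.0717; -0.0308 0.0193 0.7385]  nu=[1.8543, -4.0403, -3.3816]  x^+=[0.5717, -1.7624, -2.4846]  P^+=[0.1500 -0.0183 -0.0145; -0.0183 0.1511 -0.0086; -0.0145 -0.0086 0.0828]

innov = [1.8543, -4.0403, -3.3816]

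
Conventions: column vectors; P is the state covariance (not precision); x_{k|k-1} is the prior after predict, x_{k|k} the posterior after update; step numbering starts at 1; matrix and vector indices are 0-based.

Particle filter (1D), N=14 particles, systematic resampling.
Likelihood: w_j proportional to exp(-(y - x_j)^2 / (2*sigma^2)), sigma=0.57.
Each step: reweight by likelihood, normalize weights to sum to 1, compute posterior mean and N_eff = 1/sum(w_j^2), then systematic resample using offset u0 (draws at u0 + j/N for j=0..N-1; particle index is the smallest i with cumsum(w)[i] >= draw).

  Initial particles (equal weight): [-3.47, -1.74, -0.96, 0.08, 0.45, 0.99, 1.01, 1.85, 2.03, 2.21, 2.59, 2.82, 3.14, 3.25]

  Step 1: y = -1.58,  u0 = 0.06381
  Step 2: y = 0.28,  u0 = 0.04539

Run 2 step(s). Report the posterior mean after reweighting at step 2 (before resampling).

post_mean = -0.2817

step 1: w=[0.0027, 0.6262, 0.3605, 0.0094, 0.0011, 0.0000, 0.0000, 0.0000, 0.0000, 0.0000, 0.0000, 0.0000, 0.0000, 0.0000]  mean=-1.4437  Neff=1.9148  idx=[1, 1, 1, 1, 1, 1, 1, 1, 2, 2, 2, 2, 2, 3]
step 2: w=[0.0013, 0.0013, 0.0013, 0.0013, 0.0013, 0.0013, 0.0013, 0.0013, 0.0659, 0.0659, 0.0659, 0.0659, 0.0659, 0.6601]  mean=-0.2817  Neff=2.1860  idx=[8, 9, 10, 11, 12, 13, 13, 13, 13, 13, 13, 13, 13, 13]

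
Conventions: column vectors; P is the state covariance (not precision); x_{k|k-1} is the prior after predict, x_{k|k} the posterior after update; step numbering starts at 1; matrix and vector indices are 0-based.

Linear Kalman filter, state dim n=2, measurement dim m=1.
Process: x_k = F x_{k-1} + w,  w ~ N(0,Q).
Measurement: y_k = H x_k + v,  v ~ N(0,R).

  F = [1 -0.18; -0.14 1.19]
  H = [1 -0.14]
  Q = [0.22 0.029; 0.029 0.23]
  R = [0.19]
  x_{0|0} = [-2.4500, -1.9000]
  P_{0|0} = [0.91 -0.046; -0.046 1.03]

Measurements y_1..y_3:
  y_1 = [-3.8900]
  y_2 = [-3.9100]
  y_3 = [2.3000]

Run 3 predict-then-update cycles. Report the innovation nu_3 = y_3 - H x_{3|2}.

innov = [6.0705]

step 1: x^-=[-2.1080, -1.9180]  P^-=[1.1799 -0.3749; -0.3749 1.7217]  S=[1.5087]  K=[0.8169; -0.4083]  nu=[-2.0505]  x^+=[-3.7831, -1.0808]  P^+=[0.1732 0.1283; 0.1283 1.4703]
step 2: x^-=[-3.5885, -0.7565]  P^-=[0.3946 -0.1543; -0.1543 2.2727]  S=[0.6724]  K=[0.6190; -0.7027]  nu=[-0.4274]  x^+=[-3.8531, -0.4562]  P^+=[0.1370 0.1382; 0.1382 1.9407]
step 3: x^-=[-3.7710, -0.0034]  P^-=[0.3701 -0.2379; -0.2379 2.9348]  S=[0.6842]  K=[0.5896; -0.9482]  nu=[6.0705]  x^+=[-0.1920, -5.7597]  P^+=[0.1323 0.1446; 0.1446 2.3196]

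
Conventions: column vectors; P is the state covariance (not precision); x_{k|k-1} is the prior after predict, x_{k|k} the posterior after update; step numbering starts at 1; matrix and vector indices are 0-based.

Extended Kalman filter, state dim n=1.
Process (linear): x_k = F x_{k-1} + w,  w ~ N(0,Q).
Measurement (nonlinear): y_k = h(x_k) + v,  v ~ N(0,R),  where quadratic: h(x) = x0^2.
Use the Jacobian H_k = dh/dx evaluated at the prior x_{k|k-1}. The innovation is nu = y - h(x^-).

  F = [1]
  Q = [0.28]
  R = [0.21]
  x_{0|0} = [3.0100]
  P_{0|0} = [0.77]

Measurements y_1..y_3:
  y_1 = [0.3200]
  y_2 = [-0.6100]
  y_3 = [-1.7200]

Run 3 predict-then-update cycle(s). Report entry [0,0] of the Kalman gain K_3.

K[0,0] = 0.5416

step 1: x^-=[3.0100]  P^-=[1.0500]  H_jac=[6.0200]  S=[38.2624]  K=[0.1652]  nu=[-8.7401]  x^+=[1.5661]  P^+=[0.0058]
step 2: x^-=[1.5661]  P^-=[0.2858]  H_jac=[3.1322]  S=[3.0136]  K=[0.2970]  nu=[-3.0627]  x^+=[0.6565]  P^+=[0.0199]
step 3: x^-=[0.6565]  P^-=[0.2999]  H_jac=[1.3129]  S=[0.7270]  K=[0.5416]  nu=[-2.1509]  x^+=[-0.5086]  P^+=[0.0866]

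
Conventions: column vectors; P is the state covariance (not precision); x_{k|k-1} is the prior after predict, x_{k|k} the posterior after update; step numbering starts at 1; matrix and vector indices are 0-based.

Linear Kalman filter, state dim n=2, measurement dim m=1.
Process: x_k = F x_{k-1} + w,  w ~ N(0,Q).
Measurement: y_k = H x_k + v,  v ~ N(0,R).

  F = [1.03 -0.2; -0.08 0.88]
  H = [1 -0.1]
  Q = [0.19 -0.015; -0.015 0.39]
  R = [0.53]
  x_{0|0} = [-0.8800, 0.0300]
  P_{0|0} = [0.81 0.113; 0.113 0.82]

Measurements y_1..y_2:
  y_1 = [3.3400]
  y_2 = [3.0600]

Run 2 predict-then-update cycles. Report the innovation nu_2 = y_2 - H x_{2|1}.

step 1: x^-=[-0.9124, 0.0968]  P^-=[1.0356 -0.1218; -0.1218 1.0143]  S=[1.6001]  K=[0.6548; -0.1395]  nu=[4.2621]  x^+=[1.8785, -0.4979]  P^+=[0.3495 0.0244; 0.0244 0.9831]
step 2: x^-=[2.0344, -0.5884]  P^-=[0.5901 -0.1944; -0.1944 1.1501]  S=[1.1704]  K=[0.5207; -0.2643]  nu=[0.9668]  x^+=[2.5378, -0.8440]  P^+=[0.2727 -0.0333; -0.0333 1.0684]

innov = [0.9668]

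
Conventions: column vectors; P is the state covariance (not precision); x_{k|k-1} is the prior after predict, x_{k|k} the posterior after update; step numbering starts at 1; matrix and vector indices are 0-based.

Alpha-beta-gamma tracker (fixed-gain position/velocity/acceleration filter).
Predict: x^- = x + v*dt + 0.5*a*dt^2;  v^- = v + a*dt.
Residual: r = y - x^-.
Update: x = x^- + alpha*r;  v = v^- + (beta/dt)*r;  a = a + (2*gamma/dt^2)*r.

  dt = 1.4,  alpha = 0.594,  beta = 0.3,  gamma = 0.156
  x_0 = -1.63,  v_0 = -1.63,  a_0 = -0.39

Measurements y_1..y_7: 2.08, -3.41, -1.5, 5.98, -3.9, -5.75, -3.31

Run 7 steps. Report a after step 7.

step 1: x_pred=-4.2942  r=6.3742  x^+=-0.5079  v^+=-0.8101  a^+=0.6247
step 2: x_pred=-1.0299  r=-2.3801  x^+=-2.4437  v^+=-0.4456  a^+=0.2458
step 3: x_pred=-2.8266  r=1.3266  x^+=-2.0386  v^+=0.1828  a^+=0.4570
step 4: x_pred=-1.3349  r=7.3149  x^+=3.0102  v^+=2.3900  a^+=1.6214
step 5: x_pred=7.9452  r=-11.8452  x^+=0.9091  v^+=2.1217  a^+=-0.2642
step 6: x_pred=3.6206  r=-9.3706  x^+=-1.9455  v^+=-0.2561  a^+=-1.7558
step 7: x_pred=-4.0248  r=0.7148  x^+=-3.6002  v^+=-2.5611  a^+=-1.6420

a_post = -1.6420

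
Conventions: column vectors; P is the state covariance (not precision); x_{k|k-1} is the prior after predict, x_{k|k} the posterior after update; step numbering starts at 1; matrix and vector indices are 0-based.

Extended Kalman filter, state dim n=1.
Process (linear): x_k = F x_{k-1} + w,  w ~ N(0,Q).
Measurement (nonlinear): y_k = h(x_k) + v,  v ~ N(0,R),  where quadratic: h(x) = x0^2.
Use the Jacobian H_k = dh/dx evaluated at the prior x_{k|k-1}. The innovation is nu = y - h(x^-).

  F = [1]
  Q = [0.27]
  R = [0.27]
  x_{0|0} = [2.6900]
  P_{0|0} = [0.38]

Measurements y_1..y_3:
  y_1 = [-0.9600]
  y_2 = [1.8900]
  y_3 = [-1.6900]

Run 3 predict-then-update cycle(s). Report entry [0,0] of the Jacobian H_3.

step 1: x^-=[2.6900]  P^-=[0.6500]  H_jac=[5.3800]  S=[19.0839]  K=[0.1832]  nu=[-8.1961]  x^+=[1.1881]  P^+=[0.0092]
step 2: x^-=[1.1881]  P^-=[0.2792]  H_jac=[2.3762]  S=[1.8465]  K=[0.3593]  nu=[0.4784]  x^+=[1.3600]  P^+=[0.0408]
step 3: x^-=[1.3600]  P^-=[0.3108]  H_jac=[2.7200]  S=[2.5696]  K=[0.3290]  nu=[-3.5396]  x^+=[0.1954]  P^+=[0.0327]

H_jac[0,0] = 2.7200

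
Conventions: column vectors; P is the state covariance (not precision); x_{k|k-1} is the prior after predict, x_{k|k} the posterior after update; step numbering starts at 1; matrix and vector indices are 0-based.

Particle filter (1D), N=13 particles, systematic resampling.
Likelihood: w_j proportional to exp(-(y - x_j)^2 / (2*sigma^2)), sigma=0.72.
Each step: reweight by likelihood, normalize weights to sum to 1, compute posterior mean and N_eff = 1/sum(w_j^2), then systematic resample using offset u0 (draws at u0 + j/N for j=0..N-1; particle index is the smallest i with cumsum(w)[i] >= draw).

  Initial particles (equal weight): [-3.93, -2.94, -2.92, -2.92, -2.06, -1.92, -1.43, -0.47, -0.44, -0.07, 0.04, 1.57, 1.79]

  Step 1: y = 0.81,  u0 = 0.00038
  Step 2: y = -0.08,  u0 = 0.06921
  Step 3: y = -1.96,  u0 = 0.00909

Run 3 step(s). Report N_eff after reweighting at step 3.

step 1: w=[0.0000, 0.0000, 0.0000, 0.0000, 0.0001, 0.0003, 0.0032, 0.0843, 0.0907, 0.1939, 0.2310, 0.2344, 0.1621]  mean=0.5688  Neff=5.3332  idx=[5, 7, 8, 9, 9, 10, 10, 10, 11, 11, 11, 12, 12]
step 2: w=[0.0054, 0.1229, 0.1256, 0.1423, 0.1423, 0.1403, 0.1403, 0.1403, 0.0103, 0.0103, 0.0103, 0.0049, 0.0049]  mean=-0.0605  Neff=7.6450  idx=[1, 2, 2, 3, 3, 4, 4, 5, 6, 6, 7, 7, 11]
step 3: w=[0.2076, 0.1903, 0.1903, 0.0563, 0.0563, 0.0563, 0.0563, 0.0373, 0.0373, 0.0373, 0.0373, 0.0373, 0.0000]  mean=-0.2733  Neff=7.3989  idx=[0, 0, 0, 1, 1, 1, 2, 2, 3, 5, 6, 8, 10]

N_eff = 7.3989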